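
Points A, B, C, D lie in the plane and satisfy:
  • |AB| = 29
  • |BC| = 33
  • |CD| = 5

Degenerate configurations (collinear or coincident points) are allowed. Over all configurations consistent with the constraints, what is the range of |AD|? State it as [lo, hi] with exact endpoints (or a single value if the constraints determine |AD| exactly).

|AB| ∈ {29}
|BC| ∈ {33}
|CD| ∈ {5}
|AC| ∈ [4, 62]
|BD| ∈ [28, 38]
|AD| ∈ [0, 67]

|AD| ∈ [0, 67]  (≈ [0.0000, 67.0000])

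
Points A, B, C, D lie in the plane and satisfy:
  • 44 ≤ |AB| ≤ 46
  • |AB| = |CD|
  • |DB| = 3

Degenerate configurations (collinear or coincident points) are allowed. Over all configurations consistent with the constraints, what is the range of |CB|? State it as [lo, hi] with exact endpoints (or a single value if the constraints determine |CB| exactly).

|AB| ∈ [44, 46]
|BD| ∈ {3}
|CD| ∈ [44, 46]
|AD| ∈ [41, 49]
|BC| ∈ [41, 49]
|AC| ∈ [0, 95]

|CB| ∈ [41, 49]  (≈ [41.0000, 49.0000])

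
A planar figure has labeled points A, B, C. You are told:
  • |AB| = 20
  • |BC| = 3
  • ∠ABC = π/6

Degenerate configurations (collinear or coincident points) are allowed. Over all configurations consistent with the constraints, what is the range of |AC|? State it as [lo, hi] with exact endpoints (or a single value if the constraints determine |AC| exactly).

|AB| ∈ {20}
|BC| ∈ {3}
|AC| ∈ {√(409 - 60·√(3))}

|AC| = √(409 - 60·√(3))  (≈ 17.4665)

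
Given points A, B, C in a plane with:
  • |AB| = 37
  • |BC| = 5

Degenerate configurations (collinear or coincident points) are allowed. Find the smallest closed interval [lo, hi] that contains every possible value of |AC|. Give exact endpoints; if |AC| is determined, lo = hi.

|AB| ∈ {37}
|BC| ∈ {5}
|AC| ∈ [32, 42]

|AC| ∈ [32, 42]  (≈ [32.0000, 42.0000])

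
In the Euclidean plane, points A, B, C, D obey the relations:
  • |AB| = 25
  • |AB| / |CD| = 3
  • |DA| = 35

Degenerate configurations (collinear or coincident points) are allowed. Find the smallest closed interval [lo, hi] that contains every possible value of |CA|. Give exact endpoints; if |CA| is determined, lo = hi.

|AB| ∈ {25}
|AD| ∈ {35}
|CD| ∈ {25/3}
|BD| ∈ [10, 60]
|AC| ∈ [80/3, 130/3]
|BC| ∈ [5/3, 205/3]

|CA| ∈ [80/3, 130/3]  (≈ [26.6667, 43.3333])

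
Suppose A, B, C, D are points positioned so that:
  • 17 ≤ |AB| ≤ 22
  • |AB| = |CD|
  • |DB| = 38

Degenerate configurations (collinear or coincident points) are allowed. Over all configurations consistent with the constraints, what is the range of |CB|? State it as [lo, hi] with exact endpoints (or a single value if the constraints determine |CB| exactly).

|AB| ∈ [17, 22]
|BD| ∈ {38}
|CD| ∈ [17, 22]
|AD| ∈ [16, 60]
|BC| ∈ [16, 60]
|AC| ∈ [0, 82]

|CB| ∈ [16, 60]  (≈ [16.0000, 60.0000])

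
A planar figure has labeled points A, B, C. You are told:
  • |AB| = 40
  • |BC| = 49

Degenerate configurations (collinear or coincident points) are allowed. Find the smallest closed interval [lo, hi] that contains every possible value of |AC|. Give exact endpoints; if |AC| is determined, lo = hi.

|AC| ∈ [9, 89]  (≈ [9.0000, 89.0000])

|AB| ∈ {40}
|BC| ∈ {49}
|AC| ∈ [9, 89]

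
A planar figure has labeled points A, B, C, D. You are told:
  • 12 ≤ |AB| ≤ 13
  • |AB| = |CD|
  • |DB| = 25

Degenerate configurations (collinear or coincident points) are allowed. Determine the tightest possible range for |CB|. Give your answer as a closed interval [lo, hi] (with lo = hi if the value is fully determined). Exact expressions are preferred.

|AB| ∈ [12, 13]
|BD| ∈ {25}
|CD| ∈ [12, 13]
|AD| ∈ [12, 38]
|BC| ∈ [12, 38]
|AC| ∈ [0, 51]

|CB| ∈ [12, 38]  (≈ [12.0000, 38.0000])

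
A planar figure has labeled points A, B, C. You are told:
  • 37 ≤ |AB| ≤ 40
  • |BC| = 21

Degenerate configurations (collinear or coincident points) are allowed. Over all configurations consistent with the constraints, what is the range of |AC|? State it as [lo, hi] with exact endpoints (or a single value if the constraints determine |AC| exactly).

|AC| ∈ [16, 61]  (≈ [16.0000, 61.0000])

|AB| ∈ [37, 40]
|BC| ∈ {21}
|AC| ∈ [16, 61]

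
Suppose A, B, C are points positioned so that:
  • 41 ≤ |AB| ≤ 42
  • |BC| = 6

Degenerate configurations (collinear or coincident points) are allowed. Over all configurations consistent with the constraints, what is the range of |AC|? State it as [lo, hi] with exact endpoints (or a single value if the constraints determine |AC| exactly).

|AC| ∈ [35, 48]  (≈ [35.0000, 48.0000])

|AB| ∈ [41, 42]
|BC| ∈ {6}
|AC| ∈ [35, 48]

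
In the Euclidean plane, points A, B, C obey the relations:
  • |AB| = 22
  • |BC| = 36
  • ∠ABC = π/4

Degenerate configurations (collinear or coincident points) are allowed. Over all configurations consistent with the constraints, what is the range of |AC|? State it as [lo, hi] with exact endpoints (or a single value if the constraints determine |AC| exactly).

|AB| ∈ {22}
|BC| ∈ {36}
|AC| ∈ {2·√(445 - 198·√(2))}

|AC| = 2·√(445 - 198·√(2))  (≈ 25.6894)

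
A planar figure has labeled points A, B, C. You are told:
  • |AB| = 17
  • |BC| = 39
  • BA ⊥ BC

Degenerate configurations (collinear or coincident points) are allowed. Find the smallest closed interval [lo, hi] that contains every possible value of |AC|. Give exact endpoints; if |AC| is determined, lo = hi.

|AC| = √(1810)  (≈ 42.5441)

|AB| ∈ {17}
|BC| ∈ {39}
|AC| ∈ {√(1810)}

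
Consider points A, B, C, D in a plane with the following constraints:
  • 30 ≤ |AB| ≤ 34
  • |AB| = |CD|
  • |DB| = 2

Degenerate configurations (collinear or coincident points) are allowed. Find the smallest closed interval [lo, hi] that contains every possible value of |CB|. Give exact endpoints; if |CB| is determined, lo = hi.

|AB| ∈ [30, 34]
|BD| ∈ {2}
|CD| ∈ [30, 34]
|AD| ∈ [28, 36]
|BC| ∈ [28, 36]
|AC| ∈ [0, 70]

|CB| ∈ [28, 36]  (≈ [28.0000, 36.0000])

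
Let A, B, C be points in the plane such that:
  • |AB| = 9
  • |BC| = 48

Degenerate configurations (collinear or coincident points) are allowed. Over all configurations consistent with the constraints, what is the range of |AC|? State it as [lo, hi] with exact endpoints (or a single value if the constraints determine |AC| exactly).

|AC| ∈ [39, 57]  (≈ [39.0000, 57.0000])

|AB| ∈ {9}
|BC| ∈ {48}
|AC| ∈ [39, 57]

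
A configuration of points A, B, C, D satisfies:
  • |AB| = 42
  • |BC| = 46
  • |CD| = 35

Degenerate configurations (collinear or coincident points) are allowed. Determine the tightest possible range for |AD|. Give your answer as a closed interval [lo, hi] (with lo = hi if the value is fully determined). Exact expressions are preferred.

|AB| ∈ {42}
|BC| ∈ {46}
|CD| ∈ {35}
|AC| ∈ [4, 88]
|BD| ∈ [11, 81]
|AD| ∈ [0, 123]

|AD| ∈ [0, 123]  (≈ [0.0000, 123.0000])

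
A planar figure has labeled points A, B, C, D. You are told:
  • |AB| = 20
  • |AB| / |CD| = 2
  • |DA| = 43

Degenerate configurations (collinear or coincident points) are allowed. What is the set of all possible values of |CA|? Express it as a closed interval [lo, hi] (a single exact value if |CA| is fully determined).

|AB| ∈ {20}
|AD| ∈ {43}
|CD| ∈ {10}
|BD| ∈ [23, 63]
|AC| ∈ [33, 53]
|BC| ∈ [13, 73]

|CA| ∈ [33, 53]  (≈ [33.0000, 53.0000])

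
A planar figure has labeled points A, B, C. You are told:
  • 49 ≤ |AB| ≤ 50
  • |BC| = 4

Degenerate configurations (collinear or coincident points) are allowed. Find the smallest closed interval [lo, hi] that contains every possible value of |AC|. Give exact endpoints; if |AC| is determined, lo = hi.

|AB| ∈ [49, 50]
|BC| ∈ {4}
|AC| ∈ [45, 54]

|AC| ∈ [45, 54]  (≈ [45.0000, 54.0000])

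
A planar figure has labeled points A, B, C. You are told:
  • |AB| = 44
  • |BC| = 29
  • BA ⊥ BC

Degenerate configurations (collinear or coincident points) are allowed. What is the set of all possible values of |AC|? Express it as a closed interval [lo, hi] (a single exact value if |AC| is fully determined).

|AC| = √(2777)  (≈ 52.6972)

|AB| ∈ {44}
|BC| ∈ {29}
|AC| ∈ {√(2777)}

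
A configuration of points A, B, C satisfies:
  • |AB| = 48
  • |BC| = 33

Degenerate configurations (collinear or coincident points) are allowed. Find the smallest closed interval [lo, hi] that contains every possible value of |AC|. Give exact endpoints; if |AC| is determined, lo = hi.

|AC| ∈ [15, 81]  (≈ [15.0000, 81.0000])

|AB| ∈ {48}
|BC| ∈ {33}
|AC| ∈ [15, 81]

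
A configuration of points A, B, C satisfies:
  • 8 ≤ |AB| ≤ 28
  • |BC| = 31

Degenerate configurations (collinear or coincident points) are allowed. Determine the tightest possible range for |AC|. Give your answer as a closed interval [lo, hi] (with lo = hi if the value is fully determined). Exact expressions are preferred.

|AB| ∈ [8, 28]
|BC| ∈ {31}
|AC| ∈ [3, 59]

|AC| ∈ [3, 59]  (≈ [3.0000, 59.0000])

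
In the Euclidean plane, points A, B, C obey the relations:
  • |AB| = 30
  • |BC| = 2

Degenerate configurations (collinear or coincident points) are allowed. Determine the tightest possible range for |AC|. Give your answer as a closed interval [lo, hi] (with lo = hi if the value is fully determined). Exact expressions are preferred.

|AB| ∈ {30}
|BC| ∈ {2}
|AC| ∈ [28, 32]

|AC| ∈ [28, 32]  (≈ [28.0000, 32.0000])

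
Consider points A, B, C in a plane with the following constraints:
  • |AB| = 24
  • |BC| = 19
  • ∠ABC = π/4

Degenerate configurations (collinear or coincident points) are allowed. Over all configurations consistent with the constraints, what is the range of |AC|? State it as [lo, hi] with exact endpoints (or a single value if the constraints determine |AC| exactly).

|AC| = √(937 - 456·√(2))  (≈ 17.0915)

|AB| ∈ {24}
|BC| ∈ {19}
|AC| ∈ {√(937 - 456·√(2))}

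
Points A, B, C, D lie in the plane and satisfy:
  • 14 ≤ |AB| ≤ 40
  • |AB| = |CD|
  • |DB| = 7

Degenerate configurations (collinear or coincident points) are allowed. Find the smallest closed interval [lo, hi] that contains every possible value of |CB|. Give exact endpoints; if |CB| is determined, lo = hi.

|AB| ∈ [14, 40]
|BD| ∈ {7}
|CD| ∈ [14, 40]
|AD| ∈ [7, 47]
|BC| ∈ [7, 47]
|AC| ∈ [0, 87]

|CB| ∈ [7, 47]  (≈ [7.0000, 47.0000])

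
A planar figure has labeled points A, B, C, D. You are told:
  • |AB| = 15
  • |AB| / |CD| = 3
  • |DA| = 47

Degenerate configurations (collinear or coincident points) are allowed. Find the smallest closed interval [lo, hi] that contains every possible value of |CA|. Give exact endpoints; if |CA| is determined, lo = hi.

|CA| ∈ [42, 52]  (≈ [42.0000, 52.0000])

|AB| ∈ {15}
|AD| ∈ {47}
|CD| ∈ {5}
|BD| ∈ [32, 62]
|AC| ∈ [42, 52]
|BC| ∈ [27, 67]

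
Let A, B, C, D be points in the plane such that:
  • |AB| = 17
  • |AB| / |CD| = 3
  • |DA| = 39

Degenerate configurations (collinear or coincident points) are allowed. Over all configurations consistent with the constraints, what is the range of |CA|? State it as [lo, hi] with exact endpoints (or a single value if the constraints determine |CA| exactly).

|CA| ∈ [100/3, 134/3]  (≈ [33.3333, 44.6667])

|AB| ∈ {17}
|AD| ∈ {39}
|CD| ∈ {17/3}
|BD| ∈ [22, 56]
|AC| ∈ [100/3, 134/3]
|BC| ∈ [49/3, 185/3]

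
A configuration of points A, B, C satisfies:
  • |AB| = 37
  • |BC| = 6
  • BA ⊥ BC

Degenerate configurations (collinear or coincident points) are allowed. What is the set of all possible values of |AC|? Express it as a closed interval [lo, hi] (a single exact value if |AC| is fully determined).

|AC| = √(1405)  (≈ 37.4833)

|AB| ∈ {37}
|BC| ∈ {6}
|AC| ∈ {√(1405)}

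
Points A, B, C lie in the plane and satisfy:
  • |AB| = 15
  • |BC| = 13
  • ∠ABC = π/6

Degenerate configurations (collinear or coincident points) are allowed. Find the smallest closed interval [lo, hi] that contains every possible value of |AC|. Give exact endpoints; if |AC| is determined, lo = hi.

|AC| = √(394 - 195·√(3))  (≈ 7.5000)

|AB| ∈ {15}
|BC| ∈ {13}
|AC| ∈ {√(394 - 195·√(3))}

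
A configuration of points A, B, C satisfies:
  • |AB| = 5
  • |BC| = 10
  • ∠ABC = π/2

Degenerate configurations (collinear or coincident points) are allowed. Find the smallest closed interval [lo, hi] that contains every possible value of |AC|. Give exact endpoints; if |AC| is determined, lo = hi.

|AC| = 5·√(5)  (≈ 11.1803)

|AB| ∈ {5}
|BC| ∈ {10}
|AC| ∈ {5·√(5)}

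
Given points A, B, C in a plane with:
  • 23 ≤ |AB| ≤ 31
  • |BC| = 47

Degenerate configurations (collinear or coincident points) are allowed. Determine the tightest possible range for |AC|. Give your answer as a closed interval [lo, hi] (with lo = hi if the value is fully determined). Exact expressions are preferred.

|AC| ∈ [16, 78]  (≈ [16.0000, 78.0000])

|AB| ∈ [23, 31]
|BC| ∈ {47}
|AC| ∈ [16, 78]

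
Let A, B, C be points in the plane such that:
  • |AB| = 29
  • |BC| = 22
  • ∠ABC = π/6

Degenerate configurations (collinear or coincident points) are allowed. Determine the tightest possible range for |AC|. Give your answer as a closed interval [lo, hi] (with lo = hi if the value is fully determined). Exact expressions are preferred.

|AB| ∈ {29}
|BC| ∈ {22}
|AC| ∈ {√(1325 - 638·√(3))}

|AC| = √(1325 - 638·√(3))  (≈ 14.8308)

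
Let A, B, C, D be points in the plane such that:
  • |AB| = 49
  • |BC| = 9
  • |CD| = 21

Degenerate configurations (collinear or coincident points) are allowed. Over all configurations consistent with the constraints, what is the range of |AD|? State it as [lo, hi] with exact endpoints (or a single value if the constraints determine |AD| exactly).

|AD| ∈ [19, 79]  (≈ [19.0000, 79.0000])

|AB| ∈ {49}
|BC| ∈ {9}
|CD| ∈ {21}
|AC| ∈ [40, 58]
|BD| ∈ [12, 30]
|AD| ∈ [19, 79]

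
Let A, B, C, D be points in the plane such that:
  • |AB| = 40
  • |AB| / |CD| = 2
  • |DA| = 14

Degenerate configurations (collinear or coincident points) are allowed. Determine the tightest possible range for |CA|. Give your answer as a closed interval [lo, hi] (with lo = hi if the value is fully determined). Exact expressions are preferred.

|AB| ∈ {40}
|AD| ∈ {14}
|CD| ∈ {20}
|BD| ∈ [26, 54]
|AC| ∈ [6, 34]
|BC| ∈ [6, 74]

|CA| ∈ [6, 34]  (≈ [6.0000, 34.0000])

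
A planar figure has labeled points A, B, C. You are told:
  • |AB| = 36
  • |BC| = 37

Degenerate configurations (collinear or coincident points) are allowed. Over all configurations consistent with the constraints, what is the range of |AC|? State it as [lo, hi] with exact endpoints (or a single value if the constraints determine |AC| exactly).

|AB| ∈ {36}
|BC| ∈ {37}
|AC| ∈ [1, 73]

|AC| ∈ [1, 73]  (≈ [1.0000, 73.0000])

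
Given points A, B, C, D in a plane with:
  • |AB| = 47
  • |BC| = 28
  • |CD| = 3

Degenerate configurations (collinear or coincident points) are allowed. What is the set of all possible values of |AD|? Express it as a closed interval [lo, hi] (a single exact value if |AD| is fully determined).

|AD| ∈ [16, 78]  (≈ [16.0000, 78.0000])

|AB| ∈ {47}
|BC| ∈ {28}
|CD| ∈ {3}
|AC| ∈ [19, 75]
|BD| ∈ [25, 31]
|AD| ∈ [16, 78]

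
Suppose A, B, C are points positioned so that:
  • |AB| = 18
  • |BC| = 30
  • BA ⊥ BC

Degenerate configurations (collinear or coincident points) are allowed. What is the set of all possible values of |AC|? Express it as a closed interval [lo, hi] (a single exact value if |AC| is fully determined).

|AC| = 6·√(34)  (≈ 34.9857)

|AB| ∈ {18}
|BC| ∈ {30}
|AC| ∈ {6·√(34)}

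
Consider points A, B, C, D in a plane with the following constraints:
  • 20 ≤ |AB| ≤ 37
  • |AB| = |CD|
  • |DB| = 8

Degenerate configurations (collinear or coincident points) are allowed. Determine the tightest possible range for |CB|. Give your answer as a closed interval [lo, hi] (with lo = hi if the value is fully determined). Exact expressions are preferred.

|CB| ∈ [12, 45]  (≈ [12.0000, 45.0000])

|AB| ∈ [20, 37]
|BD| ∈ {8}
|CD| ∈ [20, 37]
|AD| ∈ [12, 45]
|BC| ∈ [12, 45]
|AC| ∈ [0, 82]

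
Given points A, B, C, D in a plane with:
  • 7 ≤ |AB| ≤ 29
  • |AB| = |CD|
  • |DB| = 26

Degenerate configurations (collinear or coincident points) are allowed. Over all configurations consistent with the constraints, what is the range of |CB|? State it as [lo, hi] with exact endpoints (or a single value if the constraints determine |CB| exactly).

|AB| ∈ [7, 29]
|BD| ∈ {26}
|CD| ∈ [7, 29]
|AD| ∈ [0, 55]
|BC| ∈ [0, 55]
|AC| ∈ [0, 84]

|CB| ∈ [0, 55]  (≈ [0.0000, 55.0000])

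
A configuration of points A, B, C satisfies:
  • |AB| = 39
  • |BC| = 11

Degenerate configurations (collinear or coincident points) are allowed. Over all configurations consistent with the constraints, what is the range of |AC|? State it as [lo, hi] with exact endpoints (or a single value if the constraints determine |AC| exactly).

|AC| ∈ [28, 50]  (≈ [28.0000, 50.0000])

|AB| ∈ {39}
|BC| ∈ {11}
|AC| ∈ [28, 50]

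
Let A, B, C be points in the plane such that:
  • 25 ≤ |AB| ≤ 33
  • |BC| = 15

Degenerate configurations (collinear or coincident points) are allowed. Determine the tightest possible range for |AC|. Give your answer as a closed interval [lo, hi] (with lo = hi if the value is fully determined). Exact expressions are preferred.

|AB| ∈ [25, 33]
|BC| ∈ {15}
|AC| ∈ [10, 48]

|AC| ∈ [10, 48]  (≈ [10.0000, 48.0000])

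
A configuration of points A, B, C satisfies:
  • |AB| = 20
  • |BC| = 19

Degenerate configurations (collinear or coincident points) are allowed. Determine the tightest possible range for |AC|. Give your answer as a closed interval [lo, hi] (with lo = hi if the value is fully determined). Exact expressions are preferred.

|AC| ∈ [1, 39]  (≈ [1.0000, 39.0000])

|AB| ∈ {20}
|BC| ∈ {19}
|AC| ∈ [1, 39]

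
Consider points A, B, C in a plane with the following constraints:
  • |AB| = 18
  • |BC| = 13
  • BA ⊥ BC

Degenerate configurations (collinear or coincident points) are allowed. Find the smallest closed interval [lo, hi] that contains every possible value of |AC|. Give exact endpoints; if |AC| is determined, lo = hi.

|AC| = √(493)  (≈ 22.2036)

|AB| ∈ {18}
|BC| ∈ {13}
|AC| ∈ {√(493)}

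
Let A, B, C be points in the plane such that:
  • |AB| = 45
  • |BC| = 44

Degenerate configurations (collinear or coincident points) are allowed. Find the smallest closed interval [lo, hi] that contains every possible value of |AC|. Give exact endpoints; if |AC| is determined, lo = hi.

|AC| ∈ [1, 89]  (≈ [1.0000, 89.0000])

|AB| ∈ {45}
|BC| ∈ {44}
|AC| ∈ [1, 89]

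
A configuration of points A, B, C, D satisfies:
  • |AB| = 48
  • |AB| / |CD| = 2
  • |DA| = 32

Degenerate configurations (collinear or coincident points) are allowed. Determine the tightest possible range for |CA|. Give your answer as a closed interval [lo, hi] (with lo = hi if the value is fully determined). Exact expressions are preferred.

|CA| ∈ [8, 56]  (≈ [8.0000, 56.0000])

|AB| ∈ {48}
|AD| ∈ {32}
|CD| ∈ {24}
|BD| ∈ [16, 80]
|AC| ∈ [8, 56]
|BC| ∈ [0, 104]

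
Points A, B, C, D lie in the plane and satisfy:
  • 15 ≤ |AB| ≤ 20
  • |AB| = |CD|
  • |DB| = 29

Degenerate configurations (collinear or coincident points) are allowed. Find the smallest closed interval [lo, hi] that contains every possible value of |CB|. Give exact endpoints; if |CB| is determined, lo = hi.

|AB| ∈ [15, 20]
|BD| ∈ {29}
|CD| ∈ [15, 20]
|AD| ∈ [9, 49]
|BC| ∈ [9, 49]
|AC| ∈ [0, 69]

|CB| ∈ [9, 49]  (≈ [9.0000, 49.0000])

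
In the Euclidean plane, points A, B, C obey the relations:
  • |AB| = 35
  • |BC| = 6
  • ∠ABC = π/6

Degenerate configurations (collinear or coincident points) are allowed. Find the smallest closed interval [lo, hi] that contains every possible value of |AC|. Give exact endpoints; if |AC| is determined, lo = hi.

|AC| = √(1261 - 210·√(3))  (≈ 29.9545)

|AB| ∈ {35}
|BC| ∈ {6}
|AC| ∈ {√(1261 - 210·√(3))}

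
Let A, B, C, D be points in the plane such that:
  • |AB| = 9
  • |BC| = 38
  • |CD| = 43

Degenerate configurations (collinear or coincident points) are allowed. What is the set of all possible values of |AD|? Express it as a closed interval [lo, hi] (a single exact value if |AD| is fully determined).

|AD| ∈ [0, 90]  (≈ [0.0000, 90.0000])

|AB| ∈ {9}
|BC| ∈ {38}
|CD| ∈ {43}
|AC| ∈ [29, 47]
|BD| ∈ [5, 81]
|AD| ∈ [0, 90]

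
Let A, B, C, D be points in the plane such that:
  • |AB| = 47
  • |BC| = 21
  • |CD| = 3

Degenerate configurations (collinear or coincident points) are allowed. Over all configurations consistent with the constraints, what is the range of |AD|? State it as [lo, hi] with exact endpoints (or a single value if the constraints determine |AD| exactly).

|AB| ∈ {47}
|BC| ∈ {21}
|CD| ∈ {3}
|AC| ∈ [26, 68]
|BD| ∈ [18, 24]
|AD| ∈ [23, 71]

|AD| ∈ [23, 71]  (≈ [23.0000, 71.0000])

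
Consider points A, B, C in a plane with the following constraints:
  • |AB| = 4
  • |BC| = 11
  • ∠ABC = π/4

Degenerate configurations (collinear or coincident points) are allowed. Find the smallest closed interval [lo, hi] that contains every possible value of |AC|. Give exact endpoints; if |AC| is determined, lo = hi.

|AC| = √(137 - 44·√(2))  (≈ 8.6472)

|AB| ∈ {4}
|BC| ∈ {11}
|AC| ∈ {√(137 - 44·√(2))}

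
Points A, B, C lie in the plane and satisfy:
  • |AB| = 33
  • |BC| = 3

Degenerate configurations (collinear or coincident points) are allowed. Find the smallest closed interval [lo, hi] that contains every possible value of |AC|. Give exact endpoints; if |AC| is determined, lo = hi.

|AB| ∈ {33}
|BC| ∈ {3}
|AC| ∈ [30, 36]

|AC| ∈ [30, 36]  (≈ [30.0000, 36.0000])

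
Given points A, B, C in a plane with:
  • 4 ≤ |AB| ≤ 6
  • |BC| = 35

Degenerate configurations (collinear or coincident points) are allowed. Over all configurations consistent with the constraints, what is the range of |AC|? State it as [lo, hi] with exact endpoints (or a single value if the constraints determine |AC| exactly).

|AC| ∈ [29, 41]  (≈ [29.0000, 41.0000])

|AB| ∈ [4, 6]
|BC| ∈ {35}
|AC| ∈ [29, 41]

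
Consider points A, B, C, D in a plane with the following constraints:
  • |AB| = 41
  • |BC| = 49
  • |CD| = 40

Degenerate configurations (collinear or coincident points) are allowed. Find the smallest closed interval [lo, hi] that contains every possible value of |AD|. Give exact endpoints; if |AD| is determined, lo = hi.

|AD| ∈ [0, 130]  (≈ [0.0000, 130.0000])

|AB| ∈ {41}
|BC| ∈ {49}
|CD| ∈ {40}
|AC| ∈ [8, 90]
|BD| ∈ [9, 89]
|AD| ∈ [0, 130]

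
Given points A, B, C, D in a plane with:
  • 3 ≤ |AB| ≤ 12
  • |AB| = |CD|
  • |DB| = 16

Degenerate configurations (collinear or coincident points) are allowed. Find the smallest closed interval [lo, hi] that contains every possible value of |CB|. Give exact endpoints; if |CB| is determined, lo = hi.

|AB| ∈ [3, 12]
|BD| ∈ {16}
|CD| ∈ [3, 12]
|AD| ∈ [4, 28]
|BC| ∈ [4, 28]
|AC| ∈ [0, 40]

|CB| ∈ [4, 28]  (≈ [4.0000, 28.0000])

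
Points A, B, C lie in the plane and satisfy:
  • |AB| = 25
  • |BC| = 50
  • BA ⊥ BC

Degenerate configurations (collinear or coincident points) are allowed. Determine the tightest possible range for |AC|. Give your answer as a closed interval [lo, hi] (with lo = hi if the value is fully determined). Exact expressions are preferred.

|AC| = 25·√(5)  (≈ 55.9017)

|AB| ∈ {25}
|BC| ∈ {50}
|AC| ∈ {25·√(5)}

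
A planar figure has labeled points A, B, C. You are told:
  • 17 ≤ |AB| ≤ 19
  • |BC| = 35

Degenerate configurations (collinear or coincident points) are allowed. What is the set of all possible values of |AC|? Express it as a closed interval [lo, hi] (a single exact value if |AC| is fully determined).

|AB| ∈ [17, 19]
|BC| ∈ {35}
|AC| ∈ [16, 54]

|AC| ∈ [16, 54]  (≈ [16.0000, 54.0000])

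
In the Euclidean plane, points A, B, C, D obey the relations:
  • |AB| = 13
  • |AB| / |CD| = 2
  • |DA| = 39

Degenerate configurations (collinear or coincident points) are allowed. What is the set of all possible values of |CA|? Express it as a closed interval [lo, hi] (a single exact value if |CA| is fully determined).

|AB| ∈ {13}
|AD| ∈ {39}
|CD| ∈ {13/2}
|BD| ∈ [26, 52]
|AC| ∈ [65/2, 91/2]
|BC| ∈ [39/2, 117/2]

|CA| ∈ [65/2, 91/2]  (≈ [32.5000, 45.5000])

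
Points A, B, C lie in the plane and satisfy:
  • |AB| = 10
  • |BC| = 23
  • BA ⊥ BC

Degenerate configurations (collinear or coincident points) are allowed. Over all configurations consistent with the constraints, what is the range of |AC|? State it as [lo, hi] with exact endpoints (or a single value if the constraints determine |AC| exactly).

|AC| = √(629)  (≈ 25.0799)

|AB| ∈ {10}
|BC| ∈ {23}
|AC| ∈ {√(629)}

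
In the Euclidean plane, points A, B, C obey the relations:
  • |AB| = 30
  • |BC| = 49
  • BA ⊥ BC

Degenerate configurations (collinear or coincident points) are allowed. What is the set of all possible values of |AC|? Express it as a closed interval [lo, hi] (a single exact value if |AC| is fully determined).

|AC| = √(3301)  (≈ 57.4543)

|AB| ∈ {30}
|BC| ∈ {49}
|AC| ∈ {√(3301)}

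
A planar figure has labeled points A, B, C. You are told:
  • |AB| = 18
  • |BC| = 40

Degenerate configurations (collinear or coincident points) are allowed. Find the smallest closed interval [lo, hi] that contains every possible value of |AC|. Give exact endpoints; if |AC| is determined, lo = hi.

|AC| ∈ [22, 58]  (≈ [22.0000, 58.0000])

|AB| ∈ {18}
|BC| ∈ {40}
|AC| ∈ [22, 58]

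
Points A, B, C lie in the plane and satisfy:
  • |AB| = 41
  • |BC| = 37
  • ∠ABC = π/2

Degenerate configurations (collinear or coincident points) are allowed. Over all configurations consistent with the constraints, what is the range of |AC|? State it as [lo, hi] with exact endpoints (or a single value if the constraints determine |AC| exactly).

|AC| = 5·√(122)  (≈ 55.2268)

|AB| ∈ {41}
|BC| ∈ {37}
|AC| ∈ {5·√(122)}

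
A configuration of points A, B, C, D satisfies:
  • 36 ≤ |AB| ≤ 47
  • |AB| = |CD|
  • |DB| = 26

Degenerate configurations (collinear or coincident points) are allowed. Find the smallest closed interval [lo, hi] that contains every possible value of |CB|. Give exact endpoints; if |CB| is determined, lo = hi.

|CB| ∈ [10, 73]  (≈ [10.0000, 73.0000])

|AB| ∈ [36, 47]
|BD| ∈ {26}
|CD| ∈ [36, 47]
|AD| ∈ [10, 73]
|BC| ∈ [10, 73]
|AC| ∈ [0, 120]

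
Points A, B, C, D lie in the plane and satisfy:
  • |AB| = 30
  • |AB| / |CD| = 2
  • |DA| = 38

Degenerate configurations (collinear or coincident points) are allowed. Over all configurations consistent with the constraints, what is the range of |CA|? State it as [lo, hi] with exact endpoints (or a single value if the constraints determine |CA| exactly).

|AB| ∈ {30}
|AD| ∈ {38}
|CD| ∈ {15}
|BD| ∈ [8, 68]
|AC| ∈ [23, 53]
|BC| ∈ [0, 83]

|CA| ∈ [23, 53]  (≈ [23.0000, 53.0000])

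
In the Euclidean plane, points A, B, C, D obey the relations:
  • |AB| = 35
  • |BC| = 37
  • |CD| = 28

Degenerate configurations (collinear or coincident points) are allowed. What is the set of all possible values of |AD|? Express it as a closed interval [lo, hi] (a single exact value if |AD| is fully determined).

|AD| ∈ [0, 100]  (≈ [0.0000, 100.0000])

|AB| ∈ {35}
|BC| ∈ {37}
|CD| ∈ {28}
|AC| ∈ [2, 72]
|BD| ∈ [9, 65]
|AD| ∈ [0, 100]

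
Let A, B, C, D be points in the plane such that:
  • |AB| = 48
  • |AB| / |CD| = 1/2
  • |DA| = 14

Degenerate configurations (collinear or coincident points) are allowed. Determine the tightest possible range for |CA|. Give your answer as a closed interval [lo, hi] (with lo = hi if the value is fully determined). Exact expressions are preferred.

|AB| ∈ {48}
|AD| ∈ {14}
|CD| ∈ {96}
|BD| ∈ [34, 62]
|AC| ∈ [82, 110]
|BC| ∈ [34, 158]

|CA| ∈ [82, 110]  (≈ [82.0000, 110.0000])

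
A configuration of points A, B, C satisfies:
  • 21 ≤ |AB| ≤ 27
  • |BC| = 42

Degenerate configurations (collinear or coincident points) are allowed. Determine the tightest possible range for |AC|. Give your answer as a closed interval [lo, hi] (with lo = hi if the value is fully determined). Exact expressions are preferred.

|AB| ∈ [21, 27]
|BC| ∈ {42}
|AC| ∈ [15, 69]

|AC| ∈ [15, 69]  (≈ [15.0000, 69.0000])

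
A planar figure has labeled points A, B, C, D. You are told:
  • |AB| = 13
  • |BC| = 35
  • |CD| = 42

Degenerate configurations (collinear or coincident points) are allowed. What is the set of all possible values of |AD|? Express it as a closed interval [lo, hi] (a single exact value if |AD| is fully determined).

|AB| ∈ {13}
|BC| ∈ {35}
|CD| ∈ {42}
|AC| ∈ [22, 48]
|BD| ∈ [7, 77]
|AD| ∈ [0, 90]

|AD| ∈ [0, 90]  (≈ [0.0000, 90.0000])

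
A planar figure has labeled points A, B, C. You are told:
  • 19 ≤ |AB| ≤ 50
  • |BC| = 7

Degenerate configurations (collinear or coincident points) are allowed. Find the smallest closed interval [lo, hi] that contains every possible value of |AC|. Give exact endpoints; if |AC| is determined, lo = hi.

|AB| ∈ [19, 50]
|BC| ∈ {7}
|AC| ∈ [12, 57]

|AC| ∈ [12, 57]  (≈ [12.0000, 57.0000])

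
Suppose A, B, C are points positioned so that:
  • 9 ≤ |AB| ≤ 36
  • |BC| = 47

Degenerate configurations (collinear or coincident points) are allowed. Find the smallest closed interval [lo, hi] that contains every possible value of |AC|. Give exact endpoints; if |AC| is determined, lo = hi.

|AC| ∈ [11, 83]  (≈ [11.0000, 83.0000])

|AB| ∈ [9, 36]
|BC| ∈ {47}
|AC| ∈ [11, 83]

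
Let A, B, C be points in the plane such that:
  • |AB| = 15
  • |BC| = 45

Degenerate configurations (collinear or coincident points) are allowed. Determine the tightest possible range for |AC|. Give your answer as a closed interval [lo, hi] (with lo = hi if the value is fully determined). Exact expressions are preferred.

|AB| ∈ {15}
|BC| ∈ {45}
|AC| ∈ [30, 60]

|AC| ∈ [30, 60]  (≈ [30.0000, 60.0000])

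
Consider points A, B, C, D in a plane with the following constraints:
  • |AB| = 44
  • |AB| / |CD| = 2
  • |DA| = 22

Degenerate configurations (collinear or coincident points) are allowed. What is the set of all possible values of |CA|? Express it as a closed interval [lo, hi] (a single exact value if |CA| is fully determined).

|AB| ∈ {44}
|AD| ∈ {22}
|CD| ∈ {22}
|BD| ∈ [22, 66]
|AC| ∈ [0, 44]
|BC| ∈ [0, 88]

|CA| ∈ [0, 44]  (≈ [0.0000, 44.0000])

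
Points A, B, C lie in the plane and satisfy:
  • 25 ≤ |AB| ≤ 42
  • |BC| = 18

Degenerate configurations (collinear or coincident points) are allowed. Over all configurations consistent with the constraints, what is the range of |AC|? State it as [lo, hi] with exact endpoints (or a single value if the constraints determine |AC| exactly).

|AC| ∈ [7, 60]  (≈ [7.0000, 60.0000])

|AB| ∈ [25, 42]
|BC| ∈ {18}
|AC| ∈ [7, 60]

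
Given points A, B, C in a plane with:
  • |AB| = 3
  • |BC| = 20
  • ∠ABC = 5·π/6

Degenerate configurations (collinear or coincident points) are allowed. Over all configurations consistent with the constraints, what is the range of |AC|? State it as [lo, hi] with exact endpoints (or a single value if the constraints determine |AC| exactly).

|AB| ∈ {3}
|BC| ∈ {20}
|AC| ∈ {√(60·√(3) + 409)}

|AC| = √(60·√(3) + 409)  (≈ 22.6478)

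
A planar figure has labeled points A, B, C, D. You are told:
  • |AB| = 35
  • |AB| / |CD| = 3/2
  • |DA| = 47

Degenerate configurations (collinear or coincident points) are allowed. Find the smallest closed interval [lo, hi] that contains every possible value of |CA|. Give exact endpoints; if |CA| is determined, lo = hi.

|CA| ∈ [71/3, 211/3]  (≈ [23.6667, 70.3333])

|AB| ∈ {35}
|AD| ∈ {47}
|CD| ∈ {70/3}
|BD| ∈ [12, 82]
|AC| ∈ [71/3, 211/3]
|BC| ∈ [0, 316/3]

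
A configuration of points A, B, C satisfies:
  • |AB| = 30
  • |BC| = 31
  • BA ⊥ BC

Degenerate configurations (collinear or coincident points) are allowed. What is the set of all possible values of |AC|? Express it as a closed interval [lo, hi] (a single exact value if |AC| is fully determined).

|AB| ∈ {30}
|BC| ∈ {31}
|AC| ∈ {√(1861)}

|AC| = √(1861)  (≈ 43.1393)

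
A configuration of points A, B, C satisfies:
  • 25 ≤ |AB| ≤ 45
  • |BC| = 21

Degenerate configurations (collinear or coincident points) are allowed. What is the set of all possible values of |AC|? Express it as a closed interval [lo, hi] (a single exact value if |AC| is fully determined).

|AC| ∈ [4, 66]  (≈ [4.0000, 66.0000])

|AB| ∈ [25, 45]
|BC| ∈ {21}
|AC| ∈ [4, 66]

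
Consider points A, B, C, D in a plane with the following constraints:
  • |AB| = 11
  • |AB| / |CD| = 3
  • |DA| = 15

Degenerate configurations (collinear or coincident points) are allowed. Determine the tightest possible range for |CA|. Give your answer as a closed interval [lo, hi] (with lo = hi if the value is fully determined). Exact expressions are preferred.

|AB| ∈ {11}
|AD| ∈ {15}
|CD| ∈ {11/3}
|BD| ∈ [4, 26]
|AC| ∈ [34/3, 56/3]
|BC| ∈ [1/3, 89/3]

|CA| ∈ [34/3, 56/3]  (≈ [11.3333, 18.6667])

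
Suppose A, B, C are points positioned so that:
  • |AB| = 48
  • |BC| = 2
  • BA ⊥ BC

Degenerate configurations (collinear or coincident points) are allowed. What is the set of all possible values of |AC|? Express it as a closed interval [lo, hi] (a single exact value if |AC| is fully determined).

|AB| ∈ {48}
|BC| ∈ {2}
|AC| ∈ {2·√(577)}

|AC| = 2·√(577)  (≈ 48.0416)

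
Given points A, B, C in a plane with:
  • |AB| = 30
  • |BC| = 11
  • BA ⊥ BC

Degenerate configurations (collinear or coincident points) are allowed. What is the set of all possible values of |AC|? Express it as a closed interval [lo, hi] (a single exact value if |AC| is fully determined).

|AB| ∈ {30}
|BC| ∈ {11}
|AC| ∈ {√(1021)}

|AC| = √(1021)  (≈ 31.9531)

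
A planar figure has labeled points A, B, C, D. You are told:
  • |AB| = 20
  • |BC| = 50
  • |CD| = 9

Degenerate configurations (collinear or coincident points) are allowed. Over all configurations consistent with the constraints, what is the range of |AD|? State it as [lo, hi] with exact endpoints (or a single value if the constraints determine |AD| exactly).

|AB| ∈ {20}
|BC| ∈ {50}
|CD| ∈ {9}
|AC| ∈ [30, 70]
|BD| ∈ [41, 59]
|AD| ∈ [21, 79]

|AD| ∈ [21, 79]  (≈ [21.0000, 79.0000])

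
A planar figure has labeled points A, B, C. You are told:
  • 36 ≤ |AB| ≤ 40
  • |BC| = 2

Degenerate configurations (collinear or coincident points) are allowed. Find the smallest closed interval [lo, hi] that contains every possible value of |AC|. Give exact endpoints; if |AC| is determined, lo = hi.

|AB| ∈ [36, 40]
|BC| ∈ {2}
|AC| ∈ [34, 42]

|AC| ∈ [34, 42]  (≈ [34.0000, 42.0000])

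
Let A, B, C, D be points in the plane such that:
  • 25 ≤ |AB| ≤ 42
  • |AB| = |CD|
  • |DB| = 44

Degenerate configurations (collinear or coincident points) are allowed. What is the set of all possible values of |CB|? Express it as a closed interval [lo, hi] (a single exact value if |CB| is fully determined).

|AB| ∈ [25, 42]
|BD| ∈ {44}
|CD| ∈ [25, 42]
|AD| ∈ [2, 86]
|BC| ∈ [2, 86]
|AC| ∈ [0, 128]

|CB| ∈ [2, 86]  (≈ [2.0000, 86.0000])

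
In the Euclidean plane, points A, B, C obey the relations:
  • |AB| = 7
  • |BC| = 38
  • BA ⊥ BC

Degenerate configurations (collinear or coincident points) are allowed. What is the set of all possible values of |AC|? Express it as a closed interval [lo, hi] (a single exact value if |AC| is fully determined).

|AC| = √(1493)  (≈ 38.6394)

|AB| ∈ {7}
|BC| ∈ {38}
|AC| ∈ {√(1493)}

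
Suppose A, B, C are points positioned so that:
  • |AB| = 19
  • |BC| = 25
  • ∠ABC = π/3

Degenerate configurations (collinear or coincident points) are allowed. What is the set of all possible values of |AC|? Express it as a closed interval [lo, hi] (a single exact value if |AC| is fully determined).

|AC| = √(511)  (≈ 22.6053)

|AB| ∈ {19}
|BC| ∈ {25}
|AC| ∈ {√(511)}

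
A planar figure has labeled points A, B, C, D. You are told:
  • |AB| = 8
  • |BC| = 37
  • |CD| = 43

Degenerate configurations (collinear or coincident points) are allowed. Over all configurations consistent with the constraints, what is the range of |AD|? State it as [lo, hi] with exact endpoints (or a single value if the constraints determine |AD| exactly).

|AD| ∈ [0, 88]  (≈ [0.0000, 88.0000])

|AB| ∈ {8}
|BC| ∈ {37}
|CD| ∈ {43}
|AC| ∈ [29, 45]
|BD| ∈ [6, 80]
|AD| ∈ [0, 88]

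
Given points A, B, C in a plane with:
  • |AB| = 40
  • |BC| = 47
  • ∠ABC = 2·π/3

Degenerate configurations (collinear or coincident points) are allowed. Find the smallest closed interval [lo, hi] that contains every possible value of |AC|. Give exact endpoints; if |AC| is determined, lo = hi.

|AC| = √(5689)  (≈ 75.4255)

|AB| ∈ {40}
|BC| ∈ {47}
|AC| ∈ {√(5689)}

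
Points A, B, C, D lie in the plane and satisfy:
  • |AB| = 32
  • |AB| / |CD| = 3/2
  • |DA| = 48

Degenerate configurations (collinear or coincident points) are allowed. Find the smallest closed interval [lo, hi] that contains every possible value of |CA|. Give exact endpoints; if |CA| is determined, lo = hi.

|CA| ∈ [80/3, 208/3]  (≈ [26.6667, 69.3333])

|AB| ∈ {32}
|AD| ∈ {48}
|CD| ∈ {64/3}
|BD| ∈ [16, 80]
|AC| ∈ [80/3, 208/3]
|BC| ∈ [0, 304/3]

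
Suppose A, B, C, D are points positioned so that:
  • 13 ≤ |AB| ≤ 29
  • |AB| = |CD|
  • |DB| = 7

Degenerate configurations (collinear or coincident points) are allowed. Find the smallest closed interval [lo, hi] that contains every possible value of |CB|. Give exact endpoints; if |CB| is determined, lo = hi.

|AB| ∈ [13, 29]
|BD| ∈ {7}
|CD| ∈ [13, 29]
|AD| ∈ [6, 36]
|BC| ∈ [6, 36]
|AC| ∈ [0, 65]

|CB| ∈ [6, 36]  (≈ [6.0000, 36.0000])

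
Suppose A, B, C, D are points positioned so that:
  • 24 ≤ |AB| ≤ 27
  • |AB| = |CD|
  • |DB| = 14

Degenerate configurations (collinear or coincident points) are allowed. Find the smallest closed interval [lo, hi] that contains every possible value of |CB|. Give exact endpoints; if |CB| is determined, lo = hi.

|AB| ∈ [24, 27]
|BD| ∈ {14}
|CD| ∈ [24, 27]
|AD| ∈ [10, 41]
|BC| ∈ [10, 41]
|AC| ∈ [0, 68]

|CB| ∈ [10, 41]  (≈ [10.0000, 41.0000])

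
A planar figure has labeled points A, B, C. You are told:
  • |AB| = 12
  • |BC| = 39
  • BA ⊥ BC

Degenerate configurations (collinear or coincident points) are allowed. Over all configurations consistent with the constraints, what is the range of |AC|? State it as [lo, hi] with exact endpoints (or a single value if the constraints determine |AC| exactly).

|AC| = 3·√(185)  (≈ 40.8044)

|AB| ∈ {12}
|BC| ∈ {39}
|AC| ∈ {3·√(185)}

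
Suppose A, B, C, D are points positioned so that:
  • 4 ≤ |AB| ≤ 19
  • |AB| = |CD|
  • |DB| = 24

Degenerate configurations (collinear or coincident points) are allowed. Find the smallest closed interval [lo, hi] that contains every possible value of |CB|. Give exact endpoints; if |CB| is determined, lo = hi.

|CB| ∈ [5, 43]  (≈ [5.0000, 43.0000])

|AB| ∈ [4, 19]
|BD| ∈ {24}
|CD| ∈ [4, 19]
|AD| ∈ [5, 43]
|BC| ∈ [5, 43]
|AC| ∈ [0, 62]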